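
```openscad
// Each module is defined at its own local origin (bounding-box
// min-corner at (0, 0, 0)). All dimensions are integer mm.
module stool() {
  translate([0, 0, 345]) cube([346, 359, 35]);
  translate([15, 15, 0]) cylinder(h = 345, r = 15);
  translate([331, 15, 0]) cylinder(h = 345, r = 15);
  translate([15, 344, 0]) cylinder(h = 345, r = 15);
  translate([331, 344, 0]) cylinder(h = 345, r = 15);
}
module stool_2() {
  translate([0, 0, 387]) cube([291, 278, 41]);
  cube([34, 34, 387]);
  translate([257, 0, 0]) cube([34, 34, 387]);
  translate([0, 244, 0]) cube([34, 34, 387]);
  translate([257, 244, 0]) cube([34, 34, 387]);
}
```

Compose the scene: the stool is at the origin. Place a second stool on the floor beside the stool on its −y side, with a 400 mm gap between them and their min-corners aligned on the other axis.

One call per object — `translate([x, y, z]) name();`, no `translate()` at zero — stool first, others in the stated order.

stool();
translate([0, -678, 0]) stool_2();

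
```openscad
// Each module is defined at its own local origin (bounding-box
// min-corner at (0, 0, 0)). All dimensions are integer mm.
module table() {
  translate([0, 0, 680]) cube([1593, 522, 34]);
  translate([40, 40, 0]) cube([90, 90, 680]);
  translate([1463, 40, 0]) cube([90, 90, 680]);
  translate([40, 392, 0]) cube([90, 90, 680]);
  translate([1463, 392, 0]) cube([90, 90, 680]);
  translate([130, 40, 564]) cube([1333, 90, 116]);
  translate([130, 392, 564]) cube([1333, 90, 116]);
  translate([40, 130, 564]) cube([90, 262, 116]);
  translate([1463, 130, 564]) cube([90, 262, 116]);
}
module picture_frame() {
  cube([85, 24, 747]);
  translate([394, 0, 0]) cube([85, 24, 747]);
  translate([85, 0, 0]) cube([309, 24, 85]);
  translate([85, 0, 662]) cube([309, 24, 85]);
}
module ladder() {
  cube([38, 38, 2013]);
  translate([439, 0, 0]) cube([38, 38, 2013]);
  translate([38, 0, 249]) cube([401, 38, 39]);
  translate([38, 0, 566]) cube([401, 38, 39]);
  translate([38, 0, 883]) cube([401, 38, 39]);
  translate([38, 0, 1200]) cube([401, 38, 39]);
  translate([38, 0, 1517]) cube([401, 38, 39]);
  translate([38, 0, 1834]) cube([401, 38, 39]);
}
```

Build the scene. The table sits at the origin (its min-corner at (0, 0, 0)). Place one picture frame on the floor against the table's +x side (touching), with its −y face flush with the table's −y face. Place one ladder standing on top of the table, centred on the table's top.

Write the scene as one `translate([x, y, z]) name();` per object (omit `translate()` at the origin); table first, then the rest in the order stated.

table();
translate([1593, 0, 0]) picture_frame();
translate([558, 242, 714]) ladder();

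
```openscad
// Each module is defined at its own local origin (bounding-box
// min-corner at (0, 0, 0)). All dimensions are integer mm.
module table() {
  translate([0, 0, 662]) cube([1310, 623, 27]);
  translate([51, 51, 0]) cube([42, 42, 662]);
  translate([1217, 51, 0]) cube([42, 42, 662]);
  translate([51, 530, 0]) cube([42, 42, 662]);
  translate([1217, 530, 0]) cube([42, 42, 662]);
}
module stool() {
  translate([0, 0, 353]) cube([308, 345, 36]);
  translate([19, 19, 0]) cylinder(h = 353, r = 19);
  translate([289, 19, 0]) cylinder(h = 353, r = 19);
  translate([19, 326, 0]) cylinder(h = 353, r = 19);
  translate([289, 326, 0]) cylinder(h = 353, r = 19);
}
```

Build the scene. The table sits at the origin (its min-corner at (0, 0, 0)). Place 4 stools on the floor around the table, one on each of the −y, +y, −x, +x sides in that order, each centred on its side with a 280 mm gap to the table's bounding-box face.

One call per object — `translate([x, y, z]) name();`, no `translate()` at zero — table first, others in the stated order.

table();
translate([501, -625, 0]) stool();
translate([501, 903, 0]) stool();
translate([-588, 139, 0]) stool();
translate([1590, 139, 0]) stool();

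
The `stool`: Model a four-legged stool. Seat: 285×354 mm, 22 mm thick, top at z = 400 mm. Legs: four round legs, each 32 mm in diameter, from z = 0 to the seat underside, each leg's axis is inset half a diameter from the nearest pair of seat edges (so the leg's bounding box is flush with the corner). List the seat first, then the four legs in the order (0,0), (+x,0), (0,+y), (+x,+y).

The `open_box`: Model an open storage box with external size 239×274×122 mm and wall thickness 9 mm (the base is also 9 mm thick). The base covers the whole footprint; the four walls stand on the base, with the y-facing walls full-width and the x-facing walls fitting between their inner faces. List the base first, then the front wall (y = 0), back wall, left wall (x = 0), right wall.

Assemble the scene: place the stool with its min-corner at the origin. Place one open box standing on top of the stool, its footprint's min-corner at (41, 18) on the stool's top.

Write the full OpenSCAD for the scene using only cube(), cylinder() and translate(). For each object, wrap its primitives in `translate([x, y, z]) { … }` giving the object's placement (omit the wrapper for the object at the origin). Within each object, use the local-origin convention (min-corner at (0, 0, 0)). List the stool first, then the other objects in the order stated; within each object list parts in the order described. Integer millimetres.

translate([0, 0, 378]) cube([285, 354, 22]);
translate([16, 16, 0]) cylinder(h = 378, r = 16);
translate([269, 16, 0]) cylinder(h = 378, r = 16);
translate([16, 338, 0]) cylinder(h = 378, r = 16);
translate([269, 338, 0]) cylinder(h = 378, r = 16);
translate([41, 18, 400]) {
  cube([239, 274, 9]);
  translate([0, 0, 9]) cube([239, 9, 113]);
  translate([0, 265, 9]) cube([239, 9, 113]);
  translate([0, 9, 9]) cube([9, 256, 113]);
  translate([230, 9, 9]) cube([9, 256, 113]);
}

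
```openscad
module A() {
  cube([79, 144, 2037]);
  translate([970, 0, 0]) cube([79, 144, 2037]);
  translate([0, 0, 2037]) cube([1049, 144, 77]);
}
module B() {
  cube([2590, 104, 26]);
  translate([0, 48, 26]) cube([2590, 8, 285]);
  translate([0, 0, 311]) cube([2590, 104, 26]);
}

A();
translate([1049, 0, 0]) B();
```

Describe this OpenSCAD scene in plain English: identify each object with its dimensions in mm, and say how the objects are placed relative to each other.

A is a rectangular door frame: two vertical jambs of 79×144 mm section, 2037 mm tall, with a clear opening 891 mm wide between their inner faces. A header 77 mm tall and 144 mm deep lies on top of the jambs and spans the full outside width.

B is an I-beam lying along x, 2590 mm long. Overall section height 337 mm. Two flanges 104 mm wide (y) and 26 mm thick, one on the floor and one at the top; a web 8 mm thick runs between them, centred on the flange width.

The I-beam is against the door frame's +x side, with their −y faces flush.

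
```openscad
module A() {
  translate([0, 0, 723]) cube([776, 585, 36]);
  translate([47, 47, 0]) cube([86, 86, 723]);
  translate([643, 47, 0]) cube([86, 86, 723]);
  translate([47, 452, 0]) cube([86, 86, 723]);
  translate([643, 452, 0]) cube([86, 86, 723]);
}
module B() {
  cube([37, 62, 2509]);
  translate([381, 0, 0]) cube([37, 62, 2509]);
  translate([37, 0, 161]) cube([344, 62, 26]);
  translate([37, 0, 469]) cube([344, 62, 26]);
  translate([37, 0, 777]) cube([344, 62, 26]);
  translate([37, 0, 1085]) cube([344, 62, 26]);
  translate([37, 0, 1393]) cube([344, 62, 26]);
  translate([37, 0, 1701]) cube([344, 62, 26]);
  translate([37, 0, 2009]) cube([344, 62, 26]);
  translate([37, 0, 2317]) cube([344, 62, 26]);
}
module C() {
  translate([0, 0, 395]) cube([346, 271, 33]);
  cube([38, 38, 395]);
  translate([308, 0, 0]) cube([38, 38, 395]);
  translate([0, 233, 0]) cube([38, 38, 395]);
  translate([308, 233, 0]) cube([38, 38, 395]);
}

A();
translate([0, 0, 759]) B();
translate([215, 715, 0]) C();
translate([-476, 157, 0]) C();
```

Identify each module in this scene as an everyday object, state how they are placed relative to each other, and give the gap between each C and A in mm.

A is a table. B is a ladder. C is a stool. The ladder is on top of the table. Two stools sit around the table at the +y, −x sides. The gap between each stool and the table is 130 mm.

Each stool's nearest face is 130 mm from the table's bounding box.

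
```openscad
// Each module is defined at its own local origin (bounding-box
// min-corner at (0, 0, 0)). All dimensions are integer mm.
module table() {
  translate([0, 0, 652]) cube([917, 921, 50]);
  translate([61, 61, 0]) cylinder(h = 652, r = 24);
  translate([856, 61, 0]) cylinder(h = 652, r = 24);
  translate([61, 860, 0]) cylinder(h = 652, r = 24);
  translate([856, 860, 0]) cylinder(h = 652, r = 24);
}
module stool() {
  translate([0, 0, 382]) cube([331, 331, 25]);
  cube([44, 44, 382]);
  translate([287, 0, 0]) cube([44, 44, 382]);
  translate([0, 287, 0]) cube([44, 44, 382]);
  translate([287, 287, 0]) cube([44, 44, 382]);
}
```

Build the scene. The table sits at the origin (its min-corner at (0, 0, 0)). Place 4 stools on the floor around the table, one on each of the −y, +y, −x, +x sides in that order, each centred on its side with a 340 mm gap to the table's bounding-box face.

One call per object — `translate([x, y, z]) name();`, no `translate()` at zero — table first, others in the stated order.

table();
translate([293, -671, 0]) stool();
translate([293, 1261, 0]) stool();
translate([-671, 295, 0]) stool();
translate([1257, 295, 0]) stool();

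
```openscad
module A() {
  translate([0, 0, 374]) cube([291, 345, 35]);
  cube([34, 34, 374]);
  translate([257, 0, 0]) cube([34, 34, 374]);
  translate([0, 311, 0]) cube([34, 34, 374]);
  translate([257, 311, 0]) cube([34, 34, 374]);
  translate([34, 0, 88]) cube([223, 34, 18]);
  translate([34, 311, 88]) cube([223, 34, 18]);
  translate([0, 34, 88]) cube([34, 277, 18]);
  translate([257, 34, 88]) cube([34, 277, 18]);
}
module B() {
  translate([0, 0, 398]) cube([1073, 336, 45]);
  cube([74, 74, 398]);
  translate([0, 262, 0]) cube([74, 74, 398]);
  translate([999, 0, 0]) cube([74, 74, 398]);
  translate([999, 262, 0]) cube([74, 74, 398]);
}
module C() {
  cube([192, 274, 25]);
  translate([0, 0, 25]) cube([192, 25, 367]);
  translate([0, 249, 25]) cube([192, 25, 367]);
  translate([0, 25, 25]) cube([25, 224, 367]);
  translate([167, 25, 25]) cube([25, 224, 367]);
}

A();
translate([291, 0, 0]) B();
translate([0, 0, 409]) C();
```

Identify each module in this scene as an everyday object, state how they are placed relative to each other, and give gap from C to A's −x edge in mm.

The open box's min-x is at 0; the stool's min-x is 0; gap = 0 mm.

A is a stool. B is a bench. C is an open box. The bench is against the stool's +x side, with their −y faces flush. The open box is on top of the stool. The gap from the open box to the stool's −x edge is 0 mm.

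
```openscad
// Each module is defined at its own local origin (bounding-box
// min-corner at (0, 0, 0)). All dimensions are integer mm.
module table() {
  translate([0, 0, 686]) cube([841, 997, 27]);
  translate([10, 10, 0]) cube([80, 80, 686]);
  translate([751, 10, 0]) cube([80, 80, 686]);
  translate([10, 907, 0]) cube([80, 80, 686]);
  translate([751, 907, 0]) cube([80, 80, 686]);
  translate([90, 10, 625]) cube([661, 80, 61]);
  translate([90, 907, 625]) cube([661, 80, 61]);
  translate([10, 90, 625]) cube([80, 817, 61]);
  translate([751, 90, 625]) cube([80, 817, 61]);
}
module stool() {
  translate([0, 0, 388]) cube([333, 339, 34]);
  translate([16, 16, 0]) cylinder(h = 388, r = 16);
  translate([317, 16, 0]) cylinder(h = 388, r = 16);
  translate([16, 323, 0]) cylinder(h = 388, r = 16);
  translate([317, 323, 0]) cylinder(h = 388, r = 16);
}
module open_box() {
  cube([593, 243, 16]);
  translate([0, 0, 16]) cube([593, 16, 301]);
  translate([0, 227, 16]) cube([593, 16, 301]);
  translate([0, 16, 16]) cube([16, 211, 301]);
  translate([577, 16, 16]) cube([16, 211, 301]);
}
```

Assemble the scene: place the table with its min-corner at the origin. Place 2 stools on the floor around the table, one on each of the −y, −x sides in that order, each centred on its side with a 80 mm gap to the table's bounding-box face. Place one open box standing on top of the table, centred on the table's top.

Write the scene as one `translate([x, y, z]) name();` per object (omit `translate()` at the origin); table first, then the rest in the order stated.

table();
translate([254, -419, 0]) stool();
translate([-413, 329, 0]) stool();
translate([124, 377, 713]) open_box();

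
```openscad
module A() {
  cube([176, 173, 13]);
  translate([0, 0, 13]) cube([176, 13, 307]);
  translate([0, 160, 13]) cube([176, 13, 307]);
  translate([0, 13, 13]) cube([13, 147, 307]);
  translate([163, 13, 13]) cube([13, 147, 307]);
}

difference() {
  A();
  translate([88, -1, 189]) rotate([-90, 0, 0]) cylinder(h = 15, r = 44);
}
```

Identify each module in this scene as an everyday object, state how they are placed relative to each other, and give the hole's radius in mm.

A is an open box. The open box has a circular hole through its front wall. The hole's radius is 44 mm.

The subtracted cylinder has r = 44 mm.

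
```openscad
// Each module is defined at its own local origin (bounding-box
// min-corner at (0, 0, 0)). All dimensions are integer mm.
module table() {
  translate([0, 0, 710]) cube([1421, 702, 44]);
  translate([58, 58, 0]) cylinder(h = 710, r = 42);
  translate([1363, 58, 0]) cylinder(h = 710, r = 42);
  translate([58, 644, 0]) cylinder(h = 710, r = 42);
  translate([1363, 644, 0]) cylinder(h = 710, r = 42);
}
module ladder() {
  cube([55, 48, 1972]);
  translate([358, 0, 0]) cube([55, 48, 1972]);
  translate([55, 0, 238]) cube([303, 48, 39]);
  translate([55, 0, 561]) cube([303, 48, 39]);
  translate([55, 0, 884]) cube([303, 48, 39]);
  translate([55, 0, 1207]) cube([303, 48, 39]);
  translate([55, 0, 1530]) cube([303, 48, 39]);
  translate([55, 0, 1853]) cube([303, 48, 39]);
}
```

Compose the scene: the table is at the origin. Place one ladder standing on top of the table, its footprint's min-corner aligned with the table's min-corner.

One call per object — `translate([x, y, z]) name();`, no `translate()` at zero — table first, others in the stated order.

table();
translate([0, 0, 754]) ladder();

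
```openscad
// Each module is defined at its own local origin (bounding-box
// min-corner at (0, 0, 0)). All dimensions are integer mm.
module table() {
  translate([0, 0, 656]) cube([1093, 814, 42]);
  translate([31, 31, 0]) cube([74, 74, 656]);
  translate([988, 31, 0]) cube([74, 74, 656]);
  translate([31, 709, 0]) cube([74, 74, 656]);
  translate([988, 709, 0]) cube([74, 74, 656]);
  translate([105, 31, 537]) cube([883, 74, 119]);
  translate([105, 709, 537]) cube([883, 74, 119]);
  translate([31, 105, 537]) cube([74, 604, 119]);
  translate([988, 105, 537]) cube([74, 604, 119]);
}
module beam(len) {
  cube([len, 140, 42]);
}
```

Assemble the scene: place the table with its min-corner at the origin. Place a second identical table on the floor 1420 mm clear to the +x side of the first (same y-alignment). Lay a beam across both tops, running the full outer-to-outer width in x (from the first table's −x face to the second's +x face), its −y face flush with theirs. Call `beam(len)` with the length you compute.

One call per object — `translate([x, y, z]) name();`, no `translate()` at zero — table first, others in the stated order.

table();
translate([2513, 0, 0]) table();
translate([0, 0, 698]) beam(3606);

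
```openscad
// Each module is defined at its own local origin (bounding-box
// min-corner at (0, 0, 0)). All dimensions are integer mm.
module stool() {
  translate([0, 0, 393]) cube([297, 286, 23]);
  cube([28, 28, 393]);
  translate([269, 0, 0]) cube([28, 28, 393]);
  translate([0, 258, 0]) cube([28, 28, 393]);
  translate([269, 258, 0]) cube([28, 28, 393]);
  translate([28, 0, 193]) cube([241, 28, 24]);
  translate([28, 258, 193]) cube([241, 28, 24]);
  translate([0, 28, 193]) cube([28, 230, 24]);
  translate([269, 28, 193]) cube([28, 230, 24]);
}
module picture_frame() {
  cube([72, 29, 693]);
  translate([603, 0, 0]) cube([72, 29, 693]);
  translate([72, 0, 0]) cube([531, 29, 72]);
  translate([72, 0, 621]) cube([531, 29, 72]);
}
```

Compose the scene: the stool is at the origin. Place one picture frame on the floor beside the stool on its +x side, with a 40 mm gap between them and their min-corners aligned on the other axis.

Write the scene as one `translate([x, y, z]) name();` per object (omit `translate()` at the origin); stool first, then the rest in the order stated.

stool();
translate([337, 0, 0]) picture_frame();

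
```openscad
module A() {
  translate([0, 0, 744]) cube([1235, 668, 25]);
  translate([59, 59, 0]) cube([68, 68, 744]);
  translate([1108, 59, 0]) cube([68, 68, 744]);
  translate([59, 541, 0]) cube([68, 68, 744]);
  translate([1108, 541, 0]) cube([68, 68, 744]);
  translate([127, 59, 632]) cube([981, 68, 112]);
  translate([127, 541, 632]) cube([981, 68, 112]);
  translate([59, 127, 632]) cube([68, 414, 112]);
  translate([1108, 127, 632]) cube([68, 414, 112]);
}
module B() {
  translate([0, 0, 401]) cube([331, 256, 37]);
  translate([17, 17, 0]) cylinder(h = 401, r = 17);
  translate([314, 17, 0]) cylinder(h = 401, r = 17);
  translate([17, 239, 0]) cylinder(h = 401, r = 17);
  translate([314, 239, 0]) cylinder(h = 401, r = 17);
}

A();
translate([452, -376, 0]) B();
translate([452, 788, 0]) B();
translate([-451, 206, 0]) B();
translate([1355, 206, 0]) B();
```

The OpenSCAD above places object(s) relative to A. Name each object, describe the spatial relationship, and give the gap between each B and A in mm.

Each stool's nearest face is 120 mm from the table's bounding box.

A is a table. B is a stool. Four stools sit around the table at the −y, +y, −x, +x sides. The gap between each stool and the table is 120 mm.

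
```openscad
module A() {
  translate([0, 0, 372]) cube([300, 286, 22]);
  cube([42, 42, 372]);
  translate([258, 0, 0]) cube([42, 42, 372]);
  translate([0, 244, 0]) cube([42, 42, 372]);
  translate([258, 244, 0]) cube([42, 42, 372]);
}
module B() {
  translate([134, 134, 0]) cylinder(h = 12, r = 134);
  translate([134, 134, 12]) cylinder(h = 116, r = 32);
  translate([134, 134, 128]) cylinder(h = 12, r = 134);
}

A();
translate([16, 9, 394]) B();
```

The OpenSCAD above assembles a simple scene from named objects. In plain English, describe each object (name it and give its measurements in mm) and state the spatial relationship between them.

A is a four-legged stool. The seat is a 300×286×22 mm slab whose top surface is at z = 394 mm; four square legs, each 42×42 mm in cross-section, run from the floor (z = 0) to the underside of the seat, each flush with a corner of the seat.

B is a spool: two coaxial disc flanges of radius 134 mm and thickness 12 mm, joined by a core cylinder of radius 32 mm and height 116 mm. The lower flange rests on z = 0 and the three cylinders share a vertical axis.

The spool is on top of the stool, centred.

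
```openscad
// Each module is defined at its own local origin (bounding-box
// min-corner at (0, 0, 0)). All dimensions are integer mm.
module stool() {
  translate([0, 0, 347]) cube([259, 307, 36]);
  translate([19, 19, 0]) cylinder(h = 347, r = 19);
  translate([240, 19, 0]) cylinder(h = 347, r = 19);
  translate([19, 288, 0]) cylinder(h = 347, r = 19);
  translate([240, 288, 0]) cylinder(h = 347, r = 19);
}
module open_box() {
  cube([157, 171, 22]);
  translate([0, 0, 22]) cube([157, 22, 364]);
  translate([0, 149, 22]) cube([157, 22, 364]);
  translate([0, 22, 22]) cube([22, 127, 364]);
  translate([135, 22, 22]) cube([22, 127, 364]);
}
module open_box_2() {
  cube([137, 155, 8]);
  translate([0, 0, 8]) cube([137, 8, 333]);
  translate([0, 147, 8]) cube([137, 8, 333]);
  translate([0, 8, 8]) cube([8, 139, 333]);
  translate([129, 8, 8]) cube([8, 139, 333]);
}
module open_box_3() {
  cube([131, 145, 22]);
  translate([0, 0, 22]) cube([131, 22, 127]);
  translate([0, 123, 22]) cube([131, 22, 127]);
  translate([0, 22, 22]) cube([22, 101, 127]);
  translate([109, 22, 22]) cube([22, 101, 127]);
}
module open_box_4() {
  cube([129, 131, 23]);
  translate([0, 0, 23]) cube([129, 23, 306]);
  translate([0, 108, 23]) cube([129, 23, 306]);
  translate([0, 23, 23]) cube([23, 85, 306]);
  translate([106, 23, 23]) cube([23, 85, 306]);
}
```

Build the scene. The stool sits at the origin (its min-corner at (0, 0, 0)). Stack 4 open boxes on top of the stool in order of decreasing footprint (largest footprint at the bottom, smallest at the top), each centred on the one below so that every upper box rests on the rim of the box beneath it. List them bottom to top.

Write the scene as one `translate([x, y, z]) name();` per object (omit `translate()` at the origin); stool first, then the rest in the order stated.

stool();
translate([51, 68, 383]) open_box();
translate([61, 76, 769]) open_box_2();
translate([64, 81, 1110]) open_box_3();
translate([65, 88, 1259]) open_box_4();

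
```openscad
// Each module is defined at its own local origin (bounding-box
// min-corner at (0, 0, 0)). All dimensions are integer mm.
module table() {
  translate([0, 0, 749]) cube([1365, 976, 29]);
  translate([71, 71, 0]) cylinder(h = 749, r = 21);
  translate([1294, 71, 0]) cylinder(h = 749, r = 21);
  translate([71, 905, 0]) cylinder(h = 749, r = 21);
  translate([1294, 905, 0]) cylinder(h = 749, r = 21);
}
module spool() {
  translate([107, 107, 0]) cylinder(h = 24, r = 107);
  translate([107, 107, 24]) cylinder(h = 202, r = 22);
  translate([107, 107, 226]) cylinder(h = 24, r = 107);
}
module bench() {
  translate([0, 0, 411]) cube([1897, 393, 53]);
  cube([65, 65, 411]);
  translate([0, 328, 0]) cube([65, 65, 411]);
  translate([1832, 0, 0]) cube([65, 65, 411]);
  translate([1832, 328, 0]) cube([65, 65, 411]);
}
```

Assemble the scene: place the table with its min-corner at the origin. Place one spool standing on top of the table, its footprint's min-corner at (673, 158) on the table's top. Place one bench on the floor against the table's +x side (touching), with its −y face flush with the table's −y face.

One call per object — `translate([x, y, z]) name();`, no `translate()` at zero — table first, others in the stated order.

table();
translate([673, 158, 778]) spool();
translate([1365, 0, 0]) bench();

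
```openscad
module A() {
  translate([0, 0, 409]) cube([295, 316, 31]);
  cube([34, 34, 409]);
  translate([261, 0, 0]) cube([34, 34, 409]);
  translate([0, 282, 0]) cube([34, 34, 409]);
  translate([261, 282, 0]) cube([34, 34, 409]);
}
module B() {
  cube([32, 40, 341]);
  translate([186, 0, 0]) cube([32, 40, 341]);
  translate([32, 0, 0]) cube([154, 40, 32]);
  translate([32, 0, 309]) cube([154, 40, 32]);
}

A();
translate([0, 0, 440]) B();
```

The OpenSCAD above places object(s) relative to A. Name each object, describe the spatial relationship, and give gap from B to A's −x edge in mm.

The picture frame's min-x is at 0; the stool's min-x is 0; gap = 0 mm.

A is a stool. B is a picture frame. The picture frame is on top of the stool. The gap from the picture frame to the stool's −x edge is 0 mm.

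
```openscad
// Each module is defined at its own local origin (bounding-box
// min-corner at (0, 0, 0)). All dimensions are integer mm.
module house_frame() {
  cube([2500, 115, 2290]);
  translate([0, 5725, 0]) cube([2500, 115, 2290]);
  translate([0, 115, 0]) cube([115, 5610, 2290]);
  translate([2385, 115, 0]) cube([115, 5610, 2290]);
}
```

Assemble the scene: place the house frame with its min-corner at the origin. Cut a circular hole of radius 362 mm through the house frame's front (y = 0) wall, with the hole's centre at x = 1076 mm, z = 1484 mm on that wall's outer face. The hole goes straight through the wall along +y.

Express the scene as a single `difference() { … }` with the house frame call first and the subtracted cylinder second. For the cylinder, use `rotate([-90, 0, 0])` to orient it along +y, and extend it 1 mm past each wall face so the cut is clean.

difference() {
  house_frame();
  translate([1076, -1, 1484]) rotate([-90, 0, 0]) cylinder(h = 117, r = 362);
}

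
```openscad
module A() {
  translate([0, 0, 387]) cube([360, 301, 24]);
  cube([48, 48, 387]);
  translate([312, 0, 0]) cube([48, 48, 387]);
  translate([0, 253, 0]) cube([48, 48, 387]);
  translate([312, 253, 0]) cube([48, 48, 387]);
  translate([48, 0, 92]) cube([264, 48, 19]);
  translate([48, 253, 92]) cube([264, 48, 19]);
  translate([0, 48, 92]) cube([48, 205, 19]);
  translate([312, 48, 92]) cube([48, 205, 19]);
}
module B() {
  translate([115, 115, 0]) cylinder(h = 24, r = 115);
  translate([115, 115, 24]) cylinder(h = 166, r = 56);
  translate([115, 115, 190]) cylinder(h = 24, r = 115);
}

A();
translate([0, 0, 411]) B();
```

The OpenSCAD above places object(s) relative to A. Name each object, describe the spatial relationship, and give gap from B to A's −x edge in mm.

The spool's min-x is at 0; the stool's min-x is 0; gap = 0 mm.

A is a stool. B is a spool. The spool is on top of the stool. The gap from the spool to the stool's −x edge is 0 mm.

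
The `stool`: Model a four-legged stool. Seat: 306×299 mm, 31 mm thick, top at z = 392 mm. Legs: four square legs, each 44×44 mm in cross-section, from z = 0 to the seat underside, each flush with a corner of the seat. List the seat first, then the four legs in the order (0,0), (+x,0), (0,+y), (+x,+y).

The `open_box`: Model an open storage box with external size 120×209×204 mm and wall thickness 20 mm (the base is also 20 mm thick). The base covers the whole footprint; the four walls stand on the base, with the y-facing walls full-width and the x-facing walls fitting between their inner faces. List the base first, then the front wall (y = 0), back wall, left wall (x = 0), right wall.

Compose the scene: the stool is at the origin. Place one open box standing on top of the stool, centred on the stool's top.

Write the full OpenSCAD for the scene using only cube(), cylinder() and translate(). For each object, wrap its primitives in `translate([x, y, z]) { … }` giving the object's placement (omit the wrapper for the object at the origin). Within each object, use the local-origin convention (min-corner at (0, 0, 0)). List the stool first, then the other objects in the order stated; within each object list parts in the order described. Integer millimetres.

translate([0, 0, 361]) cube([306, 299, 31]);
cube([44, 44, 361]);
translate([262, 0, 0]) cube([44, 44, 361]);
translate([0, 255, 0]) cube([44, 44, 361]);
translate([262, 255, 0]) cube([44, 44, 361]);
translate([93, 45, 392]) {
  cube([120, 209, 20]);
  translate([0, 0, 20]) cube([120, 20, 184]);
  translate([0, 189, 20]) cube([120, 20, 184]);
  translate([0, 20, 20]) cube([20, 169, 184]);
  translate([100, 20, 20]) cube([20, 169, 184]);
}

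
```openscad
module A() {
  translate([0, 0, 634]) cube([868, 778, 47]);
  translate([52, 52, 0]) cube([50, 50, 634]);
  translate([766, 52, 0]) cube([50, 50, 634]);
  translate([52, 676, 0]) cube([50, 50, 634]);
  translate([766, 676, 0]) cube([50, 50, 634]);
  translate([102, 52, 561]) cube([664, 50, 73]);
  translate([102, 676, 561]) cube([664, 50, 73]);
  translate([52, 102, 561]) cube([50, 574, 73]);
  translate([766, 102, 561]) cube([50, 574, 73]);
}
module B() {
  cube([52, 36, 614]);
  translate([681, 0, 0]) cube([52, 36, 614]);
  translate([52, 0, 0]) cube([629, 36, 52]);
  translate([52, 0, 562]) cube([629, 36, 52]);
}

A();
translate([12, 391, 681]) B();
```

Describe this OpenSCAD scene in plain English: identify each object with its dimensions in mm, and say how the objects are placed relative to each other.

A is a table with a 868×778 mm rectangular top, 47 mm thick, top surface at z = 681 mm, supported by four 50×50 mm square legs, each inset 52 mm from the nearest pair of top edges, running from the floor. Four apron rails, 50 mm thick and 73 mm tall, run between adjacent legs with their top edges flush with the underside of the top and their outer faces flush with the legs' outer faces.

B is a picture frame with a 629×510 mm rectangular opening (x by z) and a uniform 52 mm border on every side. Frame depth is 36 mm along y. It is built from two vertical stiles running the full outside height and two horizontal rails spanning the gap between the stiles.

The picture frame is on top of the table.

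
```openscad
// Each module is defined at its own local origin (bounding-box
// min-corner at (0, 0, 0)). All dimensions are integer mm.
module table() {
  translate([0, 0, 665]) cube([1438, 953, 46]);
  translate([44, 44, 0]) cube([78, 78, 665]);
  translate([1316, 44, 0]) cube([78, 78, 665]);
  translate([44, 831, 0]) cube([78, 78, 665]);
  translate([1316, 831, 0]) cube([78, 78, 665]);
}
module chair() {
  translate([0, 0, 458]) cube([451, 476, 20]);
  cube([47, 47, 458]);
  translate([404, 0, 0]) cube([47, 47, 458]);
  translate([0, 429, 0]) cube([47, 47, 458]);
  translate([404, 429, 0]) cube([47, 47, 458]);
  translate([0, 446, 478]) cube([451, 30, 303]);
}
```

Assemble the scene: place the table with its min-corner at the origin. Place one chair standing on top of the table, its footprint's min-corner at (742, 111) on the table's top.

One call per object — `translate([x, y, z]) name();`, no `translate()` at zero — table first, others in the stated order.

table();
translate([742, 111, 711]) chair();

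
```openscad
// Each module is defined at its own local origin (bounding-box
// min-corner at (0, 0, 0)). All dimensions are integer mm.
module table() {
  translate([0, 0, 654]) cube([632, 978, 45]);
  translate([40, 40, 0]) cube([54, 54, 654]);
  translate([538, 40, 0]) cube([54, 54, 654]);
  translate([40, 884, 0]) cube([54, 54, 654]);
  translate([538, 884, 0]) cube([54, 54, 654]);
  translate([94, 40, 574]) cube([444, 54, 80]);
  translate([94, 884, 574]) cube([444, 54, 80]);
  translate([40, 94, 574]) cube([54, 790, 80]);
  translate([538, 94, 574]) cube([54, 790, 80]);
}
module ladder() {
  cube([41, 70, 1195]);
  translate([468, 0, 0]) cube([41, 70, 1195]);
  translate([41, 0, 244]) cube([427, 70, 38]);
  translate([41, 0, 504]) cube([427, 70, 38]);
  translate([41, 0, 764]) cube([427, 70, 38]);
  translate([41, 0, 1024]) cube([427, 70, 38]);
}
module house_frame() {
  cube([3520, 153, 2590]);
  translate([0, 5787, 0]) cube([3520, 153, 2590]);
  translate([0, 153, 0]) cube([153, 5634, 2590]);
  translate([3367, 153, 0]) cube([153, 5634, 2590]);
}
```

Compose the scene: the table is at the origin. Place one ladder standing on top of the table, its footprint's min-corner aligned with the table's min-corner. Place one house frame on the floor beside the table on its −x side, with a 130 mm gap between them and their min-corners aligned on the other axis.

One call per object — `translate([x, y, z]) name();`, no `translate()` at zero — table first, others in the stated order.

table();
translate([0, 0, 699]) ladder();
translate([-3650, 0, 0]) house_frame();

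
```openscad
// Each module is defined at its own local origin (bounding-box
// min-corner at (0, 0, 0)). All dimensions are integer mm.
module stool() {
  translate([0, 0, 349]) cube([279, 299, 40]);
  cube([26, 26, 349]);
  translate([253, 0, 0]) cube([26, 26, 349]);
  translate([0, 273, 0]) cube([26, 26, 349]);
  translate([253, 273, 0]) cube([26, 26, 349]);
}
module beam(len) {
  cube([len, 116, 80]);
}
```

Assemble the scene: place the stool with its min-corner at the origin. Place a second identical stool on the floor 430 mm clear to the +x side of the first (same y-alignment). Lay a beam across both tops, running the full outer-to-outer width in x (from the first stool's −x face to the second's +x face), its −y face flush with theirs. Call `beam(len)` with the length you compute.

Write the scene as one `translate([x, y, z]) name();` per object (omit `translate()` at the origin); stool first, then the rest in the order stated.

stool();
translate([709, 0, 0]) stool();
translate([0, 0, 389]) beam(988);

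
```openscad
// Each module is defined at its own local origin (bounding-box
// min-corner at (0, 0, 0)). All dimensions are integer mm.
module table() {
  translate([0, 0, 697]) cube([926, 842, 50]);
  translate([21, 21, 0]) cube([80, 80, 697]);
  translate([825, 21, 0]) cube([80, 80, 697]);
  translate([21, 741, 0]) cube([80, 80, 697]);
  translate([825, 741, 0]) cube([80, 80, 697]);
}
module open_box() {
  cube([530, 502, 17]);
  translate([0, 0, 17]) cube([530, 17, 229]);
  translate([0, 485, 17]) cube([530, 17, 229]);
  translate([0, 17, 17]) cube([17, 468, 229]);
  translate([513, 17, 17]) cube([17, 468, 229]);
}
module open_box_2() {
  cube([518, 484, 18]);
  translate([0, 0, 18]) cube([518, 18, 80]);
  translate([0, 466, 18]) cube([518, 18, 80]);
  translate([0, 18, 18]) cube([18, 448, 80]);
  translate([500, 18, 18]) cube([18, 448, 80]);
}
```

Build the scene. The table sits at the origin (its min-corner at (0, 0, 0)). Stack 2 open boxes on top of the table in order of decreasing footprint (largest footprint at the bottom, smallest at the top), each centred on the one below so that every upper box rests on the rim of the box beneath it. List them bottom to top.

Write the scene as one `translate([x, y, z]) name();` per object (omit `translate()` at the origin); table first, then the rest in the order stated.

table();
translate([198, 170, 747]) open_box();
translate([204, 179, 993]) open_box_2();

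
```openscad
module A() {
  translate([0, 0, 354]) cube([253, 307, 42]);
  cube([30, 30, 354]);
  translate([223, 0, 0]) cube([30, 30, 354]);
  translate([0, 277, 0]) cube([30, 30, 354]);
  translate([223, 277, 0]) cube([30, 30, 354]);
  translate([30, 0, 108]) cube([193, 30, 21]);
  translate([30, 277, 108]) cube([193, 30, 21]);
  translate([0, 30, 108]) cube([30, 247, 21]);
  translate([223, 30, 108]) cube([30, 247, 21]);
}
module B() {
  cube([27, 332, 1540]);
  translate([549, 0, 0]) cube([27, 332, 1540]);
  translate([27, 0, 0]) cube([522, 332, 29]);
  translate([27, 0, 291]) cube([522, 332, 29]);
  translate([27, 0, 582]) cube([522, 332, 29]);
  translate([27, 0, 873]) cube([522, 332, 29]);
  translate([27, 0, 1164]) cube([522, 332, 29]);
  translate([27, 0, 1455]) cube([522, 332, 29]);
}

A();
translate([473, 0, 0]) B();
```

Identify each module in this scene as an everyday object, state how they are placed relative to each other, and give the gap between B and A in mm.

A is a stool. B is a bookshelf. The bookshelf is on the floor beside the stool on its +x side. The gap between the bookshelf and the stool is 220 mm.

The bookshelf's nearest face is 220 mm from the stool's +x face.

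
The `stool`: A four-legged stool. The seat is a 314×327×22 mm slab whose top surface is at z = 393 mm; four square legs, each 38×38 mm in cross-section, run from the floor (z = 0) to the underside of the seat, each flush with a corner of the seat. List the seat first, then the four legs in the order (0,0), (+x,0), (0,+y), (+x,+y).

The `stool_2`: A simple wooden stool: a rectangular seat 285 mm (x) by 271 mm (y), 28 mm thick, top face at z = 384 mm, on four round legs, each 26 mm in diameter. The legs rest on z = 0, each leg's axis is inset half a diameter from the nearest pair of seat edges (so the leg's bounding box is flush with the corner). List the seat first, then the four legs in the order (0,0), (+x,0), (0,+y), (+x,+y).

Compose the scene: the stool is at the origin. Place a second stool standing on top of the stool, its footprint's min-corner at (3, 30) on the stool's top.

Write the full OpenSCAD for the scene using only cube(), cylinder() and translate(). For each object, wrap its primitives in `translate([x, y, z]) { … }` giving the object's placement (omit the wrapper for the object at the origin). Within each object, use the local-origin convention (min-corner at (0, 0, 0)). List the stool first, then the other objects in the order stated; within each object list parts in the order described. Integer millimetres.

translate([0, 0, 371]) cube([314, 327, 22]);
cube([38, 38, 371]);
translate([276, 0, 0]) cube([38, 38, 371]);
translate([0, 289, 0]) cube([38, 38, 371]);
translate([276, 289, 0]) cube([38, 38, 371]);
translate([3, 30, 393]) {
  translate([0, 0, 356]) cube([285, 271, 28]);
  translate([13, 13, 0]) cylinder(h = 356, r = 13);
  translate([272, 13, 0]) cylinder(h = 356, r = 13);
  translate([13, 258, 0]) cylinder(h = 356, r = 13);
  translate([272, 258, 0]) cylinder(h = 356, r = 13);
}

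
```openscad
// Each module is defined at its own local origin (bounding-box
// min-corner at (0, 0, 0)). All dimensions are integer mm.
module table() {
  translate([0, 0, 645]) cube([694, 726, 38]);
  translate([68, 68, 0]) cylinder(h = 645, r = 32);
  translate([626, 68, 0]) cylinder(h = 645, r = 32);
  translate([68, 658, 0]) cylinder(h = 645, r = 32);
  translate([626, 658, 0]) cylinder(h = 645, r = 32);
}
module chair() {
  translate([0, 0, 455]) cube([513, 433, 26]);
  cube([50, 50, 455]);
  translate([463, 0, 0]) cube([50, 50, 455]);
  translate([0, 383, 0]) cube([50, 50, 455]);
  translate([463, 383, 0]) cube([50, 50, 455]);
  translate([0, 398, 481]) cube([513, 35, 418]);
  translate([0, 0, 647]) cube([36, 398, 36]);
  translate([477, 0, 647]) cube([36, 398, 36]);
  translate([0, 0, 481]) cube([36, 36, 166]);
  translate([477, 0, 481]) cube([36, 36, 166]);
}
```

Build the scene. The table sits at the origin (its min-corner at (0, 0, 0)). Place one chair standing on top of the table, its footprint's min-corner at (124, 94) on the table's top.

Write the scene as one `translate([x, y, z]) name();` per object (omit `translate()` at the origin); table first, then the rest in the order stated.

table();
translate([124, 94, 683]) chair();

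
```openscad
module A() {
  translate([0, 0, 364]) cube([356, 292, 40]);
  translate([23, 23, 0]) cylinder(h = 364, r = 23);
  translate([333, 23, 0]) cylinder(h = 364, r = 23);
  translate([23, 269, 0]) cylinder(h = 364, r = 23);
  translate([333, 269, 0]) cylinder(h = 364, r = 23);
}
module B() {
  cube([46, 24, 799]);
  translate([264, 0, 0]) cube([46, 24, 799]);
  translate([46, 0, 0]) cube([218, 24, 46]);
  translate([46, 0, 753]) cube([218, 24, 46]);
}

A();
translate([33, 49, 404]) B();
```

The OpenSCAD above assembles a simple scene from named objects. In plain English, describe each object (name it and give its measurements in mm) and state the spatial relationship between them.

A is a four-legged stool. The seat is 356×292 mm, 40 mm thick, top at z = 404 mm. It stands on four round legs, each 46 mm in diameter, from z = 0 to the seat underside, each leg's axis is inset half a diameter from the nearest pair of seat edges (so the leg's bounding box is flush with the corner).

B is a picture frame with a 218×707 mm rectangular opening (x by z) and a uniform 46 mm border on every side. Frame depth is 24 mm along y. It is built from two vertical stiles running the full outside height and two horizontal rails spanning the gap between the stiles.

The picture frame is on top of the stool.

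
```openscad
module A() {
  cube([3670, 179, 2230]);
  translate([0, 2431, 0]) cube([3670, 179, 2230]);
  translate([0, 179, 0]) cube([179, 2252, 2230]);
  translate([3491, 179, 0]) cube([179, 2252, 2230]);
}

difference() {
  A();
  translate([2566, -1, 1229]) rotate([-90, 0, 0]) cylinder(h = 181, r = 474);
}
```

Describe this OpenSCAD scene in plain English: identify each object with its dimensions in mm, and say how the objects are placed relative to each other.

A is a box-shaped house frame (walls only): outside footprint 3670×2610 mm, wall height 2230 mm, wall thickness 179 mm. The two y-facing walls run the full x-width; the two x-facing walls fit between the inner faces of the y-facing walls.

The house frame has a circular hole of radius 474 mm through its front wall, centred at (x = 2566, z = 1229).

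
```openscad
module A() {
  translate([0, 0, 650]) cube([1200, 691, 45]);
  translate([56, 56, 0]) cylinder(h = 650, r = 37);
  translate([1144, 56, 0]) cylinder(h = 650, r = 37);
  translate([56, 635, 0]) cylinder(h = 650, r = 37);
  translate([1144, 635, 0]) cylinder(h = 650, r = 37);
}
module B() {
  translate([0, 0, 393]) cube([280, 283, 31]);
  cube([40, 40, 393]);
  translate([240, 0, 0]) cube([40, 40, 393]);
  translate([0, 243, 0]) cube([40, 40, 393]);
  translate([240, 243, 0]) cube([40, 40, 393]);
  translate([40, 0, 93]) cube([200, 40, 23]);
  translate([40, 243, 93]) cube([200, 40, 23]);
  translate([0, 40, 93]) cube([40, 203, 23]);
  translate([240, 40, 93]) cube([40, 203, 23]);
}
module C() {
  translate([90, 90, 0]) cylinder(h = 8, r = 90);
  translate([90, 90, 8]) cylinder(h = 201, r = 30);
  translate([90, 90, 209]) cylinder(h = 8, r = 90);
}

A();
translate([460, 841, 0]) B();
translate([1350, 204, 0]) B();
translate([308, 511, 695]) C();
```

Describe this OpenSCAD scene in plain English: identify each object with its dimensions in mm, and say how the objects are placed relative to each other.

A is a table with a 1200×691 mm rectangular top, 45 mm thick, top surface at z = 695 mm, supported by four round legs of 74 mm diameter, each leg's bounding box inset 19 mm from the nearest pair of top edges, running from the floor.

B is a four-legged stool. The seat is a 280×283×31 mm slab whose top surface is at z = 424 mm; four square legs, each 40×40 mm in cross-section, run from the floor (z = 0) to the underside of the seat, each flush with a corner of the seat. Four stretchers, 40 mm wide and 23 mm tall, connect adjacent legs with their undersides at z = 93 mm, each running between the inner faces of the legs it joins and aligned with the legs' outer faces on the other axis.

C is a spool: two coaxial disc flanges of radius 90 mm and thickness 8 mm, joined by a core cylinder of radius 30 mm and height 201 mm. The lower flange rests on z = 0 and the three cylinders share a vertical axis.

Two stools sit around the table at the +y, +x sides. The spool is on top of the table.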